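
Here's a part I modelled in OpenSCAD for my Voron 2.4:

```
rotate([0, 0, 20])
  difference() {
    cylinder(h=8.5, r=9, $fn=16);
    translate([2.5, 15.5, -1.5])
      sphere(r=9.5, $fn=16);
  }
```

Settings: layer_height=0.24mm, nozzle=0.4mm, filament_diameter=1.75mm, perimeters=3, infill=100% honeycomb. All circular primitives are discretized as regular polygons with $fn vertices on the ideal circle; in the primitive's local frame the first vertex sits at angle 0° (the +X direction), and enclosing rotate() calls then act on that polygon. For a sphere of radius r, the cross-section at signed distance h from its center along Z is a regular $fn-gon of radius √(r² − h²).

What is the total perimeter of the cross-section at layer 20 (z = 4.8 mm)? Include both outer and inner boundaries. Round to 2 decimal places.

56.19 mm

At z = 4.8 mm: the r=9 cylinder contributes a regular 16-gon of circumradius 9 (perimeter = 2·16·9.000·sin(180°/16) = 56.19 mm); the r=9.5 sphere at (2.5, 15.5) contributes a regular 16-gon of circumradius √(9.5²−6.3²) = 7.111 (perimeter = 2·16·7.111·sin(180°/16) = 44.39 mm); Taking the first minus the rest: starting from the r=9 cylinder, the r=9.5 sphere at (2.5, 15.5) partially overlaps it — only the 0.32 mm² overlap (of its 154.79 mm²) is removed, clipping the outline — boundary = 56.19 mm; (rotated 20° about Z; rotation is an isometry so areas/perimeters/island counts are preserved). Overall, the cross-section is a single solid region. Total boundary length (outer) = 56.19 mm.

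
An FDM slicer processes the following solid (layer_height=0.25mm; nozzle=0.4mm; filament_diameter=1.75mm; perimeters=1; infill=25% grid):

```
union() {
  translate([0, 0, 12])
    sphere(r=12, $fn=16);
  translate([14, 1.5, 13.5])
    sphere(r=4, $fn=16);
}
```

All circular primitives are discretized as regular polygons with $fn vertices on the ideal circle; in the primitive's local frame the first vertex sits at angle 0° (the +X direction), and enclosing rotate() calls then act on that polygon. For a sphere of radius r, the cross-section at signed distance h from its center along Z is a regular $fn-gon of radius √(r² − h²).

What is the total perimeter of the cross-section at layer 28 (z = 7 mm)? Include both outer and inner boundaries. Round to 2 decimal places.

At z = 7 mm: the sphere: section is a regular 16-gon, circumradius = √(r²−h²) = √(12²−5²) = 10.909 (perimeter = 2·16·10.909·sin(180°/16) = 68.10 mm); the sphere at (14, 1.5) is absent (|z−center|=6.500 > r=4); Combining (union): only the r=12 sphere is present, so the union is just that shape — boundary = 68.10 mm. Overall, the cross-section is a single solid region. Total boundary length (outer) = 68.10 mm.

68.10 mm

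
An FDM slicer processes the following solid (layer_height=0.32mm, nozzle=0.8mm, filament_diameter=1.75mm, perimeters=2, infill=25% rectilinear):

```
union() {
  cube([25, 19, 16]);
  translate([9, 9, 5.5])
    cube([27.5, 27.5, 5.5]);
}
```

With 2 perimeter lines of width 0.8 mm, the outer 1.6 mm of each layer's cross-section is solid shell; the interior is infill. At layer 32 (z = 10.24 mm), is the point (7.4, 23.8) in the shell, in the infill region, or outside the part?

outside

At z = 10.24 mm: the cube (footprint 25×19) is included at this height; the 27.5×27.5 cube at (9, 9) contributes its full rectangle; Merging all regions: the regions partially overlap (shared area 160.00 mm²), so overlapping operands fuse into one piece — 1 connected region. Overall, the cross-section is a single solid region. The nearest boundary edge runs (9.00, 19.00)→(9.00, 36.50); distance from the point to it = 1.60 mm. The point is not inside any of the regions above, so it lies outside the cross-section (1.60 mm from the nearest boundary).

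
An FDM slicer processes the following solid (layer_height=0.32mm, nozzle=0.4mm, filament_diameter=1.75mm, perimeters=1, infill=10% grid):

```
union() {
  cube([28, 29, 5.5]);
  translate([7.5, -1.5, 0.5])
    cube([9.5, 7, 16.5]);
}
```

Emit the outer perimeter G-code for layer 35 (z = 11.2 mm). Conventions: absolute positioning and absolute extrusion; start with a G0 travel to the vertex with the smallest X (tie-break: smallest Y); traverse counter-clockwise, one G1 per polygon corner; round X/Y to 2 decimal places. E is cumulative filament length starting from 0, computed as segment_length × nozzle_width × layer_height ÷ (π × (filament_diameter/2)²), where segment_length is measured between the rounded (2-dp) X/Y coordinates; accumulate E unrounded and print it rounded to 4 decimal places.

At z = 11.2 mm: the cube is absent (z outside [0, 5.5]); the 9.5×7 cube at (7.5, -1.5) contributes its full rectangle; Taking the union: only the 9.5×7 cube at (7.5, -1.5) is present, so the union is just that shape — 1 connected region. The outline is a single polygon with 4 vertices. Extrusion per mm of travel: 0.4 × 0.32 / (π × 0.875²) = 0.053216. Accumulating E over each segment gives final E = 1.7561.

G0 X7.50 Y-1.50 Z11.20
G1 X17.00 Y-1.50 E0.5056
G1 X17.00 Y5.50 E0.8781
G1 X7.50 Y5.50 E1.3836
G1 X7.50 Y-1.50 E1.7561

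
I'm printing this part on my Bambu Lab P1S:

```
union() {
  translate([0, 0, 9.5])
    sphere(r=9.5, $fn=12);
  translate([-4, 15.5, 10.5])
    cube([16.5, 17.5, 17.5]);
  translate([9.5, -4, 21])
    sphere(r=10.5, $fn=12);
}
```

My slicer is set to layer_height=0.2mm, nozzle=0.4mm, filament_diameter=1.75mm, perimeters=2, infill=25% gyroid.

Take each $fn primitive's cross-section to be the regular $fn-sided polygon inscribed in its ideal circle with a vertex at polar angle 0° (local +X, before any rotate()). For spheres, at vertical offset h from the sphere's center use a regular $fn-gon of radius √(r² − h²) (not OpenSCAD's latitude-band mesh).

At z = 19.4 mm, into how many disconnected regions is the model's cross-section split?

2

At z = 19.4 mm: the sphere is absent (|z−center|=9.900 > r=9.5); the 16.5×17.5 cube at (-4, 15.5) contributes its full rectangle; the r=10.5 sphere at (9.5, -4) slices to a regular 12-gon of circumradius 10.377 (√(r²−h²) with h=1.6 from center); Combining (union): the 2 present regions are separate (no shared area or edge), so areas and boundary lengths simply add and each stays a separate island — 2 connected regions. The result has 2 disconnected regions.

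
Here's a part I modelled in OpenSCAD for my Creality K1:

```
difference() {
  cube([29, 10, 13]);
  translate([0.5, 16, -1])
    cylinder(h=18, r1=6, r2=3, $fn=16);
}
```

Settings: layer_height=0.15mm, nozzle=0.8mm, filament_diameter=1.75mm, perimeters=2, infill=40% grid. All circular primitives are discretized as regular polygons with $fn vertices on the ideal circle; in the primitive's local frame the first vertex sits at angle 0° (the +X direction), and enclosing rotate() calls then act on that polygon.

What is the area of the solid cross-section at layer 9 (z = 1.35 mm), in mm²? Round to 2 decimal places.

At z = 1.35 mm: the cube is present — its section is the full 29×10 rectangle (area 290.00 mm²); the cone at (0.5, 16) (r1=6→r2=3) has section circumradius 5.608 here — a regular 16-gon (area = (16/2)·5.608²·sin(360°/16) = 96.29 mm²); After the difference (first − rest): starting from the 29×10 cube (290.00 mm²), the cone at (0.5, 16) misses the remaining region (no effect) — area = 290.00 mm². Overall, the cross-section is a single solid region. Net area = 290.00 mm².

290.00 mm²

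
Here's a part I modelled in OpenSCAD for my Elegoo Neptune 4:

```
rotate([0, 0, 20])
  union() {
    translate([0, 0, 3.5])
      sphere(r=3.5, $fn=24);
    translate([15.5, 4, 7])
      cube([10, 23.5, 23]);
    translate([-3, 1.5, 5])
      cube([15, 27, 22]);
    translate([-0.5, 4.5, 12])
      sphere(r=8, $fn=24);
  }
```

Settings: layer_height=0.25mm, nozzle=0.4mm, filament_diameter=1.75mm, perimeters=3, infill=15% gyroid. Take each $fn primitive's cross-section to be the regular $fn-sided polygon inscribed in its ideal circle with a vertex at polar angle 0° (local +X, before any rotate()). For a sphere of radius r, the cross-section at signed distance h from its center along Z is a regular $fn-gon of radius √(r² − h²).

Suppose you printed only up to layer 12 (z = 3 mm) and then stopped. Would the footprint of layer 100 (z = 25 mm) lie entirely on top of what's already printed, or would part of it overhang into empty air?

Compare the two slices. At z = 3: the r=3.5 sphere slices to a regular 24-gon of circumradius 3.464 (√(r²−h²) with h=0.5 from center) (area = (24/2)·3.464²·sin(360°/24) = 37.27 mm²); the cube at (15.5, 4) is absent (z outside [7, 30]); the cube at (-3, 1.5) does not reach this height (z outside [5, 27]); the sphere at (-0.5, 4.5) is not intersected at this z (|z−center|=9.000 > r=8); Merging all regions: only the r=3.5 sphere is present, so the union is just that shape — area = 37.27 mm²; (whole slice rotated 20° about Z — lengths, areas and connectivity unchanged). At z = 25: the sphere is not intersected at this z (|z−center|=21.500 > r=3.5); the 10×23.5 cube at (15.5, 4) contributes its full rectangle (area 235.00 mm²); the cube at (-3, 1.5) (footprint 15×27) is included at this height (area 405.00 mm²); the sphere at (-0.5, 4.5) is not intersected at this z (|z−center|=13.000 > r=8); Taking the union: the 2 present regions are separate (no shared area or edge), so areas and boundary lengths simply add and each stays a separate island — area = 640.00 mm²; (whole slice rotated 20° about Z — lengths, areas and connectivity unchanged). Checking containment: at z = 25 the cross-section extends beyond the z = 3 cross-section by about 631.37 mm².

part overhangs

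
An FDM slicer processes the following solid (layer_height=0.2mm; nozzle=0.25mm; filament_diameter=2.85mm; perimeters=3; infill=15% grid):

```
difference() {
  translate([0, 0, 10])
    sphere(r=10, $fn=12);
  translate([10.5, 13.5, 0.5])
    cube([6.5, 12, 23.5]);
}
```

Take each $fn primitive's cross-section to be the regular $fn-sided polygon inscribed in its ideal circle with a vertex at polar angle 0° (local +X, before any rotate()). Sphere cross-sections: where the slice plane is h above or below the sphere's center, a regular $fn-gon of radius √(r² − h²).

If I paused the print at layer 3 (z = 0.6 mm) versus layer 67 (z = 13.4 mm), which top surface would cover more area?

Layer 3 (z = 0.6): the r=10 sphere contributes a regular 12-gon of circumradius √(10²−9.4²) = 3.412 (area = (12/2)·3.412²·sin(360°/12) = 34.92 mm²); the 6.5×12 cube at (10.5, 13.5) contributes its full rectangle (area 78.00 mm²); Taking the first minus the rest: starting from the r=10 sphere (34.92 mm²), the 6.5×12 cube at (10.5, 13.5) misses the remaining region (no effect) — area = 34.92 mm². So its area = 34.92 mm². Layer 67 (z = 13.4): the r=10 sphere slices to a regular 12-gon of circumradius 9.404 (√(r²−h²) with h=3.4 from center) (area = (12/2)·9.404²·sin(360°/12) = 265.32 mm²); the cube at (10.5, 13.5) (footprint 6.5×12) is included at this height (area 78.00 mm²); Subtracting the remaining from the first: starting from the r=10 sphere (265.32 mm²), the 6.5×12 cube at (10.5, 13.5) misses the remaining region (no effect) — area = 265.32 mm². So its area = 265.32 mm². Layer 67 is larger (265.32 vs 34.92 mm²).

layer 67 (z = 13.4 mm)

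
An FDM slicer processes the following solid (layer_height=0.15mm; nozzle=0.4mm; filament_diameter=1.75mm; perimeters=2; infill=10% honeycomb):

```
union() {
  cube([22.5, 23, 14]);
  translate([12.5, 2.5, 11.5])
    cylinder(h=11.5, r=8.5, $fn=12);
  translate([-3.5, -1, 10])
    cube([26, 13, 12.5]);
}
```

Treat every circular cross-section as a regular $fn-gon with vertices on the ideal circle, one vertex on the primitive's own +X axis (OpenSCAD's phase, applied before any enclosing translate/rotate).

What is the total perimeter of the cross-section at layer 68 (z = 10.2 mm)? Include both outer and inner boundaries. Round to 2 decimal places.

100.00 mm

At z = 10.2 mm: the 22.5×23 cube contributes its full rectangle (perimeter 91.00 mm); the cylinder at (12.5, 2.5) does not reach this height (z outside [11.5, 23]); the 26×13 cube at (-3.5, -1) contributes its full rectangle (perimeter 78.00 mm); Combining (union): the regions partially overlap (shared area 270.00 mm²), so the edge portions inside another operand are dropped and the merged outline is re-measured after clipping — boundary = 100.00 mm. Overall, the cross-section is a single solid region. Total boundary length (outer) = 100.00 mm.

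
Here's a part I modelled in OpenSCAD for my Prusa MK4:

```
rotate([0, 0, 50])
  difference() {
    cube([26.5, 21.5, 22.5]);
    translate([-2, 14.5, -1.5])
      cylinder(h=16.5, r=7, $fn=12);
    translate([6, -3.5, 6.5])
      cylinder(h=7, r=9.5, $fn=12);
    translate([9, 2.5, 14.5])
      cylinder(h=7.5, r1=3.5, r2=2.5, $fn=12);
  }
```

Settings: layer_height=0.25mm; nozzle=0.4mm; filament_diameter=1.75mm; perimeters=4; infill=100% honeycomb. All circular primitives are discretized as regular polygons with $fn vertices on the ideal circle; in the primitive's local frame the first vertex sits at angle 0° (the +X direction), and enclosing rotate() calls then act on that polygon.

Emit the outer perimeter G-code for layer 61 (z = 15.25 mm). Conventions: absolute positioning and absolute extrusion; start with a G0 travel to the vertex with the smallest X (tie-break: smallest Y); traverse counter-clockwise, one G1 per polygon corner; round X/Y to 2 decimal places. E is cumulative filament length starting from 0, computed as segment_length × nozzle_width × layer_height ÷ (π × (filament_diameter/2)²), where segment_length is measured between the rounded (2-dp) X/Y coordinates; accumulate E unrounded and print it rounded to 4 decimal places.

G0 X-16.47 Y13.82 Z15.25
G1 X0.00 Y0.00 E0.8939
G1 X4.41 Y5.25 E1.1789
G1 X3.28 Y5.15 E1.2261
G1 X1.68 Y5.90 E1.2996
G1 X0.68 Y7.34 E1.3724
G1 X0.52 Y9.09 E1.4455
G1 X1.27 Y10.69 E1.5190
G1 X2.71 Y11.70 E1.5921
G1 X4.46 Y11.85 E1.6651
G1 X6.06 Y11.11 E1.7384
G1 X7.06 Y9.66 E1.8116
G1 X7.16 Y8.54 E1.8584
G1 X17.03 Y20.30 E2.4967
G1 X0.56 Y34.12 E3.3906
G1 X-16.47 Y13.82 E4.4922

At z = 15.25 mm: the cube is present — its section is the full 26.5×21.5 rectangle; the cylinder at (-2, 14.5) does not reach this height (z outside [-1.5, 15]); the cylinder at (6, -3.5) does not reach this height (z outside [6.5, 13.5]); the cone at (9, 2.5) contributes a regular 12-gon of circumradius 3.400 (interpolated between r1=3.5 and r2=2.5 at t=0.100); Subtracting the remaining from the first: starting from the 26.5×21.5 cube, the cone at (9, 2.5) partially overlaps it — only the 32.20 mm² overlap (of its 34.68 mm²) is removed, clipping the outline — 1 connected region; (whole slice rotated 50° about Z — lengths, areas and connectivity unchanged). The outline is a single polygon with 15 vertices. Extrusion per mm of travel: 0.4 × 0.25 / (π × 0.875²) = 0.041575. Accumulating E over each segment gives final E = 4.4922.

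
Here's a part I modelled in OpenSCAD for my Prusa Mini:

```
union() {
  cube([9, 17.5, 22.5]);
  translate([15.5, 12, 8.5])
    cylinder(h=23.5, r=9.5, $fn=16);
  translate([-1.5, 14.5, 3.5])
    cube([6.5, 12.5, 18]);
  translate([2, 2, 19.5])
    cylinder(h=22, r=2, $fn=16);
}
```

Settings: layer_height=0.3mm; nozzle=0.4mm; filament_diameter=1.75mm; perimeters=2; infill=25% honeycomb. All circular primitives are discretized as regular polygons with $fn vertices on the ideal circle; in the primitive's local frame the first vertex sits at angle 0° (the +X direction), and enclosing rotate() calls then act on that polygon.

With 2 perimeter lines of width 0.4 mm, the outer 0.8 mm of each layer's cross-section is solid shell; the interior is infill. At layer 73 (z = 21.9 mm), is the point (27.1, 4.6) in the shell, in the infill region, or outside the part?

outside

At z = 21.9 mm: the 9×17.5 cube contributes its full rectangle; the cylinder at (15.5, 12): section is a regular 16-gon, circumradius r=9.5; the cube at (-1.5, 14.5) is absent (z outside [3.5, 21.5]); the r=2 cylinder at (2, 2) gives a regular 16-gon of circumradius 2 (constant along its height); Combining (union): the regions partially overlap (shared area 38.37 mm²), so overlapping operands fuse into one piece — 1 connected region. Overall, the cross-section is a single solid region. The nearest boundary edge runs (24.28, 8.36)→(22.22, 5.28); distance from the point to it = 4.44 mm. The point is not inside any of the regions above, so it lies outside the cross-section (4.44 mm from the nearest boundary).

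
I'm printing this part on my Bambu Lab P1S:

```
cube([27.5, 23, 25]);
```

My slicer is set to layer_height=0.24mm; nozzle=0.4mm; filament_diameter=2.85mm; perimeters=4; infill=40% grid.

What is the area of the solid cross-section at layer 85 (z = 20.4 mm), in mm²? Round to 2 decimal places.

632.50 mm²

At z = 20.4 mm: the cube is present — its section is the full 27.5×23 rectangle (area 632.50 mm²). Overall, the cross-section is a single solid region. Net area = 632.50 mm².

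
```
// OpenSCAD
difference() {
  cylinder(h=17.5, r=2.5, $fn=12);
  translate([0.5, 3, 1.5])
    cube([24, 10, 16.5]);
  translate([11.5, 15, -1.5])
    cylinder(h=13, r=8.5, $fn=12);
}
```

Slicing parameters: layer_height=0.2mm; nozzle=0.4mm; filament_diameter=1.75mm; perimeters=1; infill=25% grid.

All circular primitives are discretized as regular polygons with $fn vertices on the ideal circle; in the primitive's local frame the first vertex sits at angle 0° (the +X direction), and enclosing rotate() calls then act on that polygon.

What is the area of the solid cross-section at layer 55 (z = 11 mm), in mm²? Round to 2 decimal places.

18.75 mm²

At z = 11 mm: the cylinder: section is a regular 12-gon, circumradius r=2.5 (area = (12/2)·2.500²·sin(360°/12) = 18.75 mm²); the cube at (0.5, 3) is present — its section is the full 24×10 rectangle (area 240.00 mm²); the r=8.5 cylinder at (11.5, 15) contributes a regular 12-gon of circumradius 8.5 (area = (12/2)·8.500²·sin(360°/12) = 216.75 mm²); Taking the first minus the rest: starting from the r=2.5 cylinder (18.75 mm²), the 24×10 cube at (0.5, 3) misses the remaining region (no effect); the r=8.5 cylinder at (11.5, 15) misses the remaining region (no effect) — area = 18.75 mm². Overall, the cross-section is a single solid region. Net area = 18.75 mm².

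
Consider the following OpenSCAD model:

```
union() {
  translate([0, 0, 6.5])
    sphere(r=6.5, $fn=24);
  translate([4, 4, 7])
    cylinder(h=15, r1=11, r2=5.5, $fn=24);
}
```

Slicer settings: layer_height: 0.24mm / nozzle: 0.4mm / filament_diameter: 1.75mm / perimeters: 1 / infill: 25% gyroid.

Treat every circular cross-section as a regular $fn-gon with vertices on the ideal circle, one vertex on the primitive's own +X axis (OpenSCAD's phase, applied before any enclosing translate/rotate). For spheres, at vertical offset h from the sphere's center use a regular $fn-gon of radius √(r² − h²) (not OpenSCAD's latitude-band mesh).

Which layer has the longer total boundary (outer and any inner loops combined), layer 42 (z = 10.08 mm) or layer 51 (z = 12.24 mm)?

Layer 42 (z = 10.08): the sphere: section is a regular 24-gon, circumradius = √(r²−h²) = √(6.5²−3.58²) = 5.425 (perimeter = 2·24·5.425·sin(180°/24) = 33.99 mm); the cone at (4, 4) (r1=11→r2=5.5) has section circumradius 9.871 here — a regular 24-gon (perimeter = 2·24·9.871·sin(180°/24) = 61.84 mm); Combining (union): the regions partially overlap (shared area 83.50 mm²), so the edge portions inside another operand are dropped and the merged outline is re-measured after clipping — boundary = 63.03 mm. So its perimeter = 63.03 mm. Layer 51 (z = 12.24): the r=6.5 sphere slices to a regular 24-gon of circumradius 3.050 (√(r²−h²) with h=5.74 from center) (perimeter = 2·24·3.050·sin(180°/24) = 19.11 mm); the cone at (4, 4) contributes a regular 24-gon of circumradius 9.079 (interpolated between r1=11 and r2=5.5 at t=0.349) (perimeter = 2·24·9.079·sin(180°/24) = 56.88 mm); Merging all regions: the r=6.5 sphere lies entirely inside the cone at (4, 4), so the union is just the cone at (4, 4) — boundary = 56.88 mm. So its perimeter = 56.88 mm. Layer 42 is larger (63.03 vs 56.88 mm).

layer 42 (z = 10.08 mm)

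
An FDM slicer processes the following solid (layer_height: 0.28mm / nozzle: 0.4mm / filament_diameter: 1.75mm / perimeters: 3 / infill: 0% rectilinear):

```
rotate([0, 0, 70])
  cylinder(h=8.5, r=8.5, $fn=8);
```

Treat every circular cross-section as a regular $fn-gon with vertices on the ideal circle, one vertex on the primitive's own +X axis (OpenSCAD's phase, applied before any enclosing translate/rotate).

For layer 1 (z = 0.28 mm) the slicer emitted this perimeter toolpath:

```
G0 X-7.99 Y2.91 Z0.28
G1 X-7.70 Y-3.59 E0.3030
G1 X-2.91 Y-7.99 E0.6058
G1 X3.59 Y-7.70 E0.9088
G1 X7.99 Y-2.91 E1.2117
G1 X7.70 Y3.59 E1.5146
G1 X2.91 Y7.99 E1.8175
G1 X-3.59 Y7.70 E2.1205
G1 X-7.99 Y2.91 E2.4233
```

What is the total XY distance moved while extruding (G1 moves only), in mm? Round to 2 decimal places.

52.04 mm

Sum the Euclidean lengths of each G1 segment: total = 52.04 mm.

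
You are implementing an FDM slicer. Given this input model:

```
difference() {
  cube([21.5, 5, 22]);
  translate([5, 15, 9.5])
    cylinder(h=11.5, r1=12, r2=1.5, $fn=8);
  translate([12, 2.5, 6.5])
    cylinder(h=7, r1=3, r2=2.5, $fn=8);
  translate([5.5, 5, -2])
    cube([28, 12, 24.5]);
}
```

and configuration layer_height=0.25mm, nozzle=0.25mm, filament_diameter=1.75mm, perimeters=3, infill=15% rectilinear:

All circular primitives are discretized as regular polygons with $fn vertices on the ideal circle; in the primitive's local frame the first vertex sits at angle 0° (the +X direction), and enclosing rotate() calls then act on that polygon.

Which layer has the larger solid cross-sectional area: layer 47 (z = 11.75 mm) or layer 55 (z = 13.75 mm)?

layer 55 (z = 13.75 mm)

Layer 47 (z = 11.75): the 21.5×5 cube contributes its full rectangle (area 107.50 mm²); the cone at (5, 15) contributes a regular 8-gon of circumradius 9.946 (interpolated between r1=12 and r2=1.5 at t=0.196) (area = (8/2)·9.946²·sin(360°/8) = 279.78 mm²); the cone at (12, 2.5): at t=0.750 of its height the radius interpolates to r₁+(r₂−r₁)t = 2.625, giving a regular 8-gon of that circumradius (area = (8/2)·2.625²·sin(360°/8) = 19.49 mm²); the 28×12 cube at (5.5, 5) contributes its full rectangle (area 336.00 mm²); Taking the first minus the rest: starting from the 21.5×5 cube (107.50 mm²), the cone at (5, 15) misses the remaining region (no effect); the cone at (12, 2.5) partially overlaps it — only the 19.41 mm² overlap (of its 19.49 mm²) is removed, clipping the outline; the 28×12 cube at (5.5, 5) misses the remaining region (no effect) — area = 88.09 mm². So its area = 88.09 mm². Layer 55 (z = 13.75): the cube is present — its section is the full 21.5×5 rectangle (area 107.50 mm²); the cone at (5, 15) (r1=12→r2=1.5) has section circumradius 8.120 here — a regular 8-gon (area = (8/2)·8.120²·sin(360°/8) = 186.47 mm²); the cone at (12, 2.5) does not reach this height (z outside [6.5, 13.5]); the cube at (5.5, 5) is present — its section is the full 28×12 rectangle (area 336.00 mm²); Taking the first minus the rest: starting from the 21.5×5 cube (107.50 mm²), the cone at (5, 15) misses the remaining region (no effect); the 28×12 cube at (5.5, 5) misses the remaining region (no effect) — area = 107.50 mm². So its area = 107.50 mm². Layer 55 is larger (107.50 vs 88.09 mm²).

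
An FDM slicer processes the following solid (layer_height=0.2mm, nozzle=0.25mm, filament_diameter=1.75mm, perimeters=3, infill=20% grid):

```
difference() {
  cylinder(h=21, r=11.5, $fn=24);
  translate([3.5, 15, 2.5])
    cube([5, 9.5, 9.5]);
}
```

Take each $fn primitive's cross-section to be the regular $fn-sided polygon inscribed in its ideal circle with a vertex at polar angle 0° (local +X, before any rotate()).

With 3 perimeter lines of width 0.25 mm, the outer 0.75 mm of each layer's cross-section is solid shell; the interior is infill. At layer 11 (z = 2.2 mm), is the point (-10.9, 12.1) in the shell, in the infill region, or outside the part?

At z = 2.2 mm: the cylinder: section is a regular 24-gon, circumradius r=11.5; the cube at (3.5, 15) does not reach this height (z outside [2.5, 12]); After the difference (first − rest): none of the subtracted shapes is present at this height, so the r=11.5 cylinder is unchanged — 1 connected region. Overall, the cross-section is a single solid region. The nearest boundary edge runs (-5.75, 9.96)→(-8.13, 8.13); distance from the point to it = 4.83 mm. The point is not inside any of the regions above, so it lies outside the cross-section (4.83 mm from the nearest boundary).

outside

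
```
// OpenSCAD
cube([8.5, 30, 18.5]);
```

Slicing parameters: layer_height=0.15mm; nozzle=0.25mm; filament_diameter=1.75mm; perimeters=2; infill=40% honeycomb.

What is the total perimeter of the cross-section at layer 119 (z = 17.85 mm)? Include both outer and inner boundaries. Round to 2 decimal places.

77.00 mm

At z = 17.85 mm: the cube is present — its section is the full 8.5×30 rectangle (perimeter 77.00 mm). Overall, the cross-section is a single solid region. Total boundary length (outer) = 77.00 mm.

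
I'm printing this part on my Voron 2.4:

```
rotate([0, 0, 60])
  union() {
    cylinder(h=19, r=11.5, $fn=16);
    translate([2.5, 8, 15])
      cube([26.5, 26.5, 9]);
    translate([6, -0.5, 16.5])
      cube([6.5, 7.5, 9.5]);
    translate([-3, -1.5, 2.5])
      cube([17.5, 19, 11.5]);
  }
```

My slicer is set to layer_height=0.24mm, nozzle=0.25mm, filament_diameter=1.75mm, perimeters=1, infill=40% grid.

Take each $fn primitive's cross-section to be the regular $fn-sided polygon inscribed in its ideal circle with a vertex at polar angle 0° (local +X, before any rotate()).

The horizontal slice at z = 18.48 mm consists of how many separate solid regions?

1

At z = 18.48 mm: the r=11.5 cylinder gives a regular 16-gon of circumradius 11.5 (constant along its height); the 26.5×26.5 cube at (2.5, 8) contributes its full rectangle; the cube at (6, -0.5) is present — its section is the full 6.5×7.5 rectangle; the cube at (-3, -1.5) is not intersected at this z (z outside [2.5, 14]); Combining (union): the regions partially overlap (shared area 45.26 mm²), so overlapping operands fuse into one piece — 1 connected region; (whole slice rotated 60° about Z — lengths, areas and connectivity unchanged). The result has 1 disconnected region.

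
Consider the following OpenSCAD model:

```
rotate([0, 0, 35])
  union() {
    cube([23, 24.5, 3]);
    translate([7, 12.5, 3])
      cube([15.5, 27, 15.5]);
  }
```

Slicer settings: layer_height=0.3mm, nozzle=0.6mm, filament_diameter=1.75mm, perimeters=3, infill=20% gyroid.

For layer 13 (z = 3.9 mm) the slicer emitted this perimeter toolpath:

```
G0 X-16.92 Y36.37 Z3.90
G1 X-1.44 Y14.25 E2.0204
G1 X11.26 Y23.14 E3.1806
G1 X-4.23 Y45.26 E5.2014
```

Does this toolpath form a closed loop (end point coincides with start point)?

Start point (G0): (-16.92, 36.37). End point (last G1): the path does not return to the start — open.

no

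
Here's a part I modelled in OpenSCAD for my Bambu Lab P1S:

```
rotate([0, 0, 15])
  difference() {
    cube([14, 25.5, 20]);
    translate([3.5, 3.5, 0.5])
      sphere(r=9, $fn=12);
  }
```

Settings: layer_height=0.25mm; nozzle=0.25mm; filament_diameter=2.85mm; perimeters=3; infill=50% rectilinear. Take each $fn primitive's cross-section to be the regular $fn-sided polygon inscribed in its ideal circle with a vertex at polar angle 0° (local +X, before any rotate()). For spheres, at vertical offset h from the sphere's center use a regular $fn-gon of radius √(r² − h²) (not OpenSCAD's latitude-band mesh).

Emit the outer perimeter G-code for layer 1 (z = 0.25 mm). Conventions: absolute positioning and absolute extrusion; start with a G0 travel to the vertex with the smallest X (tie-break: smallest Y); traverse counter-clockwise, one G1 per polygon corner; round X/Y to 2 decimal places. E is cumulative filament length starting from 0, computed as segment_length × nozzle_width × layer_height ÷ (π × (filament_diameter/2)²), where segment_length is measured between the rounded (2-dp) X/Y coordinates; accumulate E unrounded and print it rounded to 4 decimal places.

G0 X-6.60 Y24.63 Z0.25
G1 X-2.99 Y11.16 E0.1366
G1 X0.15 Y12.98 E0.1722
G1 X4.80 Y12.98 E0.2177
G1 X8.84 Y10.65 E0.2634
G1 X11.16 Y6.62 E0.3090
G1 X11.16 Y2.99 E0.3446
G1 X13.52 Y3.62 E0.3685
G1 X6.92 Y28.25 E0.6183
G1 X-6.60 Y24.63 E0.7554

At z = 0.25 mm: the cube is present — its section is the full 14×25.5 rectangle; the r=9 sphere at (3.5, 3.5) contributes a regular 12-gon of circumradius √(9²−0.25²) = 8.997; Taking the first minus the rest: starting from the 14×25.5 cube, the r=9 sphere at (3.5, 3.5) partially overlaps it — only the 132.65 mm² overlap (of its 242.81 mm²) is removed, clipping the outline — 1 connected region; (rotated 15° about Z; rotation is an isometry so areas/perimeters/island counts are preserved). The outline is a single polygon with 9 vertices. Extrusion per mm of travel: 0.25 × 0.25 / (π × 1.425²) = 0.009797. Accumulating E over each segment gives final E = 0.7554.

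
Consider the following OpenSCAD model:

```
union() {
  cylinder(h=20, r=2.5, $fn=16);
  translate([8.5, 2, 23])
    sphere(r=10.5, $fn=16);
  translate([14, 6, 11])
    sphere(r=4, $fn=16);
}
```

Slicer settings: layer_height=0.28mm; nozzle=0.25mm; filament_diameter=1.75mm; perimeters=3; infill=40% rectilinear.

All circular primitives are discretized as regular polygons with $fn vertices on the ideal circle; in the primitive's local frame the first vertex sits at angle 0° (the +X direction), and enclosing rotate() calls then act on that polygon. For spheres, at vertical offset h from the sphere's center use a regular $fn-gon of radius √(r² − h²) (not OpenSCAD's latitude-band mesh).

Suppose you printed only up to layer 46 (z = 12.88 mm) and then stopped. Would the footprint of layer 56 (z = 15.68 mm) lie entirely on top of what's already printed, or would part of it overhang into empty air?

Compare the two slices. At z = 12.88: the r=2.5 cylinder contributes a regular 16-gon of circumradius 2.5 (area = (16/2)·2.500²·sin(360°/16) = 19.13 mm²); the r=10.5 sphere at (8.5, 2) contributes a regular 16-gon of circumradius √(10.5²−10.12²) = 2.799 (area = (16/2)·2.799²·sin(360°/16) = 23.99 mm²); the r=4 sphere at (14, 6) contributes a regular 16-gon of circumradius √(4²−1.88²) = 3.531 (area = (16/2)·3.531²·sin(360°/16) = 38.16 mm²); Combining (union): the 3 present regions are separate (no shared area or edge), so areas and boundary lengths simply add and each stays a separate island — area = 81.29 mm². At z = 15.68: the cylinder: section is a regular 16-gon, circumradius r=2.5 (area = (16/2)·2.500²·sin(360°/16) = 19.13 mm²); the r=10.5 sphere at (8.5, 2) slices to a regular 16-gon of circumradius 7.528 (√(r²−h²) with h=7.32 from center) (area = (16/2)·7.528²·sin(360°/16) = 173.49 mm²); the sphere at (14, 6) does not reach this height (|z−center|=4.680 > r=4); Combining (union): the regions partially overlap — summed areas 192.62 mm² minus the doubly-counted overlap 3.13 mm² gives 189.49 mm² — area = 189.49 mm². Checking containment: at z = 15.68 the cross-section extends beyond the z = 12.88 cross-section by about 124.89 mm².

part overhangs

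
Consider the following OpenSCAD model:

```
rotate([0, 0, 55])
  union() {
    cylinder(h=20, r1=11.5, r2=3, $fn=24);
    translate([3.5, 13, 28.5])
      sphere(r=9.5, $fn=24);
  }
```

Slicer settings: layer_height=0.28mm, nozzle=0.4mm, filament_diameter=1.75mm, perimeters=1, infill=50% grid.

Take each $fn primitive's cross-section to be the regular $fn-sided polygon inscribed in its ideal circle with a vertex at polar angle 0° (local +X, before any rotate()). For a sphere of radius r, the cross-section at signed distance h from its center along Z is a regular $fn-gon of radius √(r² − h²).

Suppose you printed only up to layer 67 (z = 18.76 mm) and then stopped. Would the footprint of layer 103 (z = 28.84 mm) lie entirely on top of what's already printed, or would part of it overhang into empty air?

part overhangs

Compare the two slices. At z = 18.76: the cone (r1=11.5→r2=3) has section circumradius 3.527 here — a regular 24-gon (area = (24/2)·3.527²·sin(360°/24) = 38.64 mm²); the sphere at (3.5, 13) is absent (|z−center|=9.740 > r=9.5); Combining (union): only the cone is present, so the union is just that shape — area = 38.64 mm²; (whole slice rotated 55° about Z — lengths, areas and connectivity unchanged). At z = 28.84: the cone is absent (z outside [0, 20]); the r=9.5 sphere at (3.5, 13) slices to a regular 24-gon of circumradius 9.494 (√(r²−h²) with h=0.34 from center) (area = (24/2)·9.494²·sin(360°/24) = 279.94 mm²); Taking the union: only the r=9.5 sphere at (3.5, 13) is present, so the union is just that shape — area = 279.94 mm²; (whole slice rotated 55° about Z — lengths, areas and connectivity unchanged). Checking containment: at z = 28.84 the cross-section extends beyond the z = 18.76 cross-section by about 279.94 mm².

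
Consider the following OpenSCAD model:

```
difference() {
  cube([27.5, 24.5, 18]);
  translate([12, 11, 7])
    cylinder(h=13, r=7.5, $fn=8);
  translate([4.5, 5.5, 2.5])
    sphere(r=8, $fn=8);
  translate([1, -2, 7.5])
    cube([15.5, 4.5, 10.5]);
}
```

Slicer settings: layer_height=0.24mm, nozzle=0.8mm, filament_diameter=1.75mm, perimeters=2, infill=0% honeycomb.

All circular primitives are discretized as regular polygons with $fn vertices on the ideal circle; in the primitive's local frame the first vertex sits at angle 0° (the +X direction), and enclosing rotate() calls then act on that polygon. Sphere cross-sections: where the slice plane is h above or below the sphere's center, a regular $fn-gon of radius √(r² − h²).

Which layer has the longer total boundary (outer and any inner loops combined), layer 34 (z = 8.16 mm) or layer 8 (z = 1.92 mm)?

layer 34 (z = 8.16 mm)

Layer 34 (z = 8.16): the 27.5×24.5 cube contributes its full rectangle (perimeter 104.00 mm); the cylinder at (12, 11): section is a regular 8-gon, circumradius r=7.5 (perimeter = 2·8·7.500·sin(180°/8) = 45.92 mm); the sphere at (4.5, 5.5): section is a regular 8-gon, circumradius = √(r²−h²) = √(8²−5.66²) = 5.654 (perimeter = 2·8·5.654·sin(180°/8) = 34.62 mm); the cube at (1, -2) is present — its section is the full 15.5×4.5 rectangle (perimeter 40.00 mm); Taking the first minus the rest: starting from the 27.5×24.5 cube, the r=7.5 cylinder at (12, 11) lies wholly inside it (removes its full 159.10 mm² and its 45.92 mm outline becomes a hole wall); the r=8 sphere at (4.5, 5.5) partially overlaps it — only the 69.27 mm² overlap (of its 90.41 mm²) is removed, clipping the outline; the 15.5×4.5 cube at (1, -2) partially overlaps it — only the 24.55 mm² overlap (of its 69.75 mm²) is removed, clipping the outline — boundary = 140.74 mm. So its perimeter = 140.74 mm. Layer 8 (z = 1.92): the cube (footprint 27.5×24.5) is included at this height (perimeter 104.00 mm); the cylinder at (12, 11) does not reach this height (z outside [7, 20]); the r=8 sphere at (4.5, 5.5) slices to a regular 8-gon of circumradius 7.979 (√(r²−h²) with h=0.58 from center) (perimeter = 2·8·7.979·sin(180°/8) = 48.85 mm); the cube at (1, -2) is absent (z outside [7.5, 18]); Subtracting the remaining from the first: starting from the 27.5×24.5 cube, the r=8 sphere at (4.5, 5.5) partially overlaps it — only the 139.10 mm² overlap (of its 180.07 mm²) is removed, clipping the outline — boundary = 105.22 mm. So its perimeter = 105.22 mm. Layer 34 is larger (140.74 vs 105.22 mm).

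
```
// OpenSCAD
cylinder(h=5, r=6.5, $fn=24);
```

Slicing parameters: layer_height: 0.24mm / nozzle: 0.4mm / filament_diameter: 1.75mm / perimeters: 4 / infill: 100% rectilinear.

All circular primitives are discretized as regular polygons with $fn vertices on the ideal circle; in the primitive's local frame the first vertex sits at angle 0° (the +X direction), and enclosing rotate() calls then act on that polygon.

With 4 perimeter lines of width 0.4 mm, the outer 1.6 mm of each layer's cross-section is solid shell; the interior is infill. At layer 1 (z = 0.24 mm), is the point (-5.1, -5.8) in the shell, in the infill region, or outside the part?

outside

At z = 0.24 mm: the r=6.5 cylinder contributes a regular 24-gon of circumradius 6.5. Overall, the cross-section is a single solid region. The nearest boundary edge runs (-4.60, -4.60)→(-3.25, -5.63); distance from the point to it = 1.26 mm. The point is not inside any of the regions above, so it lies outside the cross-section (1.26 mm from the nearest boundary).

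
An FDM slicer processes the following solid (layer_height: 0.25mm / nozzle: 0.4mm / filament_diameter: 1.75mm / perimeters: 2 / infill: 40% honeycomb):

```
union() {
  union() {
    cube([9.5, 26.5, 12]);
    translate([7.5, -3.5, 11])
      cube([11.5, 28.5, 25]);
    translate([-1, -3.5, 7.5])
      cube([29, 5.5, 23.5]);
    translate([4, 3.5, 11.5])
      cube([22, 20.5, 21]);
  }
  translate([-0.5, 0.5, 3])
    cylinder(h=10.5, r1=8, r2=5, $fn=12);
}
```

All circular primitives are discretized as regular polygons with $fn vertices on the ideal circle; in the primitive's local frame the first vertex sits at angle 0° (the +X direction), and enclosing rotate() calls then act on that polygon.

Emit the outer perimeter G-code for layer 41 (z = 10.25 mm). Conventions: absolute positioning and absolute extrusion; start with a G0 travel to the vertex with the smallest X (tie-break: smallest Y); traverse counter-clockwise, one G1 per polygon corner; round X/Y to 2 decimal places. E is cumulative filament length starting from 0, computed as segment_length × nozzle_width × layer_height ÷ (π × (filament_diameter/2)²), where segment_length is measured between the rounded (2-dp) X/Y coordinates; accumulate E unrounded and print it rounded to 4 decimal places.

G0 X-6.43 Y0.50 Z10.25
G1 X-5.63 Y-2.46 E0.1275
G1 X-3.46 Y-4.63 E0.2551
G1 X-0.50 Y-5.43 E0.3825
G1 X2.46 Y-4.63 E0.5100
G1 X3.60 Y-3.50 E0.5768
G1 X28.00 Y-3.50 E1.5912
G1 X28.00 Y2.00 E1.8199
G1 X9.50 Y2.00 E2.5890
G1 X9.50 Y26.50 E3.6076
G1 X0.00 Y26.50 E4.0025
G1 X0.00 Y6.29 E4.8428
G1 X-0.50 Y6.43 E4.8644
G1 X-3.46 Y5.63 E4.9918
G1 X-5.63 Y3.46 E5.1194
G1 X-6.43 Y0.50 E5.2469

At z = 10.25 mm: the 9.5×26.5 cube contributes its full rectangle; the cube at (7.5, -3.5) is not intersected at this z (z outside [11, 36]); the cube at (-1, -3.5) (footprint 29×5.5) is included at this height; the cube at (4, 3.5) is not intersected at this z (z outside [11.5, 32.5]); Merging all regions: the regions partially overlap (shared area 19.00 mm²), so overlapping operands fuse into one piece — 1 connected region; the cone at (-0.5, 0.5): at t=0.690 of its height the radius interpolates to r₁+(r₂−r₁)t = 5.929, giving a regular 12-gon of that circumradius; Combining (union): the regions partially overlap (shared area 48.11 mm²), so overlapping operands fuse into one piece — 1 connected region. The outline is a single polygon with 15 vertices. Extrusion per mm of travel: 0.4 × 0.25 / (π × 0.875²) = 0.041575. Accumulating E over each segment gives final E = 5.2469.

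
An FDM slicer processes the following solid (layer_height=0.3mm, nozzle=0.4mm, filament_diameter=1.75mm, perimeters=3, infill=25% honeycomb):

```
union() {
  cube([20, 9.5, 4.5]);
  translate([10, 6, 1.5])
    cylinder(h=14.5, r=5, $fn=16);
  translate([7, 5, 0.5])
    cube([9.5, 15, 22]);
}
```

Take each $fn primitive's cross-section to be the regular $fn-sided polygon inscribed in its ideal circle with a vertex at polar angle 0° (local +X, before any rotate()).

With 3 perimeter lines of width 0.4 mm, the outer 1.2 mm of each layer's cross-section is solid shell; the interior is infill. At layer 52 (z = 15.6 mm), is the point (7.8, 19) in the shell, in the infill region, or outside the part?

shell

At z = 15.6 mm: the cube does not reach this height (z outside [0, 4.5]); the r=5 cylinder at (10, 6) contributes a regular 16-gon of circumradius 5; the cube at (7, 5) is present — its section is the full 9.5×15 rectangle; Taking the union: the regions partially overlap (shared area 40.86 mm²), so overlapping operands fuse into one piece — 1 connected region. Overall, the cross-section is a single solid region. The nearest boundary edge runs (7.00, 9.89)→(7.00, 20.00); distance from the point to it = 0.80 mm. The point is inside the cross-section, 0.80 mm from the nearest boundary — within the 1.2 mm shell band (3 × 0.4).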